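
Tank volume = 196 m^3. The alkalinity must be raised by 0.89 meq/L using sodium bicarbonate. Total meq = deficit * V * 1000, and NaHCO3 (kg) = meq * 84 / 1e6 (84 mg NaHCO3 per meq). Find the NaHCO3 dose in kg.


Tank volume in L = 196 m^3 * 1000 = 196000 L
Total meq required = 0.89 meq/L * 196000 L = 174440 meq
NaHCO3 mass = 174440 meq * 84 mg/meq / 1e6 = 14.653 kg

14.653 kg


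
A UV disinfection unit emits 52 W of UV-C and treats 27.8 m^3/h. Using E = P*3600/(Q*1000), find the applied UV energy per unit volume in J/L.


Energy delivered per hour = 52 W * 3600 s = 187200 J/h
Volume treated per hour = 27.8 m^3/h * 1000 = 27800 L/h
dose = 187200 / 27800 = 6.73381 J/L

6.73381 J/L


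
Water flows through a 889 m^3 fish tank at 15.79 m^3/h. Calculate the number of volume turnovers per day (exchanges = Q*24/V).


Daily flow volume = 15.79 m^3/h * 24 h = 378.96 m^3/day
Exchanges = daily flow / tank volume = 378.96 / 889 = 0.426277 exchanges/day

0.426277 exchanges/day


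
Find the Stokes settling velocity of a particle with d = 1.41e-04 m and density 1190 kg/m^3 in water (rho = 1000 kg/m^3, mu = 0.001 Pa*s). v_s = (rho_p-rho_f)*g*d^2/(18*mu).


Density difference: rho_p - rho_f = 1190 - 1000 = 190 kg/m^3
d^2 = (1.41e-04)^2 = 1.9881e-08 m^2
Numerator = (rho_p - rho_f) * g * d^2 = 190 * 9.81 * 1.9881e-08 = 3.7056196e-05
Denominator = 18 * mu = 18 * 0.001 = 0.018
v_s = 3.7056196e-05 / 0.018 = 0.00205868 m/s
Check: Re = rho_f * v_s * d / mu = 1000 * 0.00205868 * 1.41e-04 / 0.001 = 0.29 < 1, so Stokes' law applies.

0.00205868 m/s


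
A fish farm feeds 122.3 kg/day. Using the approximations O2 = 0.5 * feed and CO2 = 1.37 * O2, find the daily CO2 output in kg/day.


O2 = 122.3 * 0.5 = 61.15
CO2 = 61.15 * 1.37 = 83.7755

83.7755 kg/day


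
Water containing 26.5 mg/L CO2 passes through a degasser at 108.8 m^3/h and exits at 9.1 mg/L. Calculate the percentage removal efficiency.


CO2_out / CO2_in = 9.1 / 26.5 = 0.34339623
Fraction remaining = 0.34339623
efficiency = (1 - 0.34339623) * 100 = 65.6604 %

65.6604 %


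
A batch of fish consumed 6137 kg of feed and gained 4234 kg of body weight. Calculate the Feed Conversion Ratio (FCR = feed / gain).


FCR = feed consumed / weight gained
FCR = 6137 kg / 4234 kg = 1.44946

1.44946


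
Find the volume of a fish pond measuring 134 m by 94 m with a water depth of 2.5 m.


Base area = L * W = 134 * 94 = 12596 m^2
Volume = area * depth = 12596 * 2.5 = 31490 m^3

31490 m^3


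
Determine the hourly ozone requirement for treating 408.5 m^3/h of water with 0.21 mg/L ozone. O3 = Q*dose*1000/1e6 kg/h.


O3 demand (mg/h) = Q * dose * 1000 = 408.5 * 0.21 * 1000 = 85785 mg/h
Convert mg to kg: 85785 / 1e6 = 0.085785 kg/h

0.085785 kg/h


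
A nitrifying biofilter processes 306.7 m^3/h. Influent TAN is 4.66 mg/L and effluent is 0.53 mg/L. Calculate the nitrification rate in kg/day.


Concentration drop: TAN_in - TAN_out = 4.66 - 0.53 = 4.13 mg/L
Hourly TAN removed = Q * dTAN = 306.7 m^3/h * 4.13 mg/L = 1266.671 g/h  (m^3/h * mg/L = g/h)
Daily TAN removed = 1266.671 * 24 = 30400.104 g/day
Convert to kg/day: 30400.104 / 1000 = 30.400104 kg/day

30.400104 kg/day


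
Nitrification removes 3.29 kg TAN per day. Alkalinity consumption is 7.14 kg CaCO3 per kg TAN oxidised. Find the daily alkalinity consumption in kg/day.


Alkalinity factor: 7.14 kg CaCO3 consumed per kg TAN nitrified
alk = 3.29 kg TAN * 7.14 = 23.4906 kg CaCO3/day

23.4906 kg CaCO3/day


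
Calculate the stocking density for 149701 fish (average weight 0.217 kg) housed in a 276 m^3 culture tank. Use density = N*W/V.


Total biomass = 149701 fish * 0.217 kg = 32485.117 kg
Density = total biomass / volume = 32485.117 / 276 = 117.7 kg/m^3

117.7 kg/m^3


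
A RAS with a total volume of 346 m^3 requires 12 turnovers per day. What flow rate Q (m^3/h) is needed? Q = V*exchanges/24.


Daily recirculation volume = 346 m^3 * 12 = 4152 m^3/day
Flow rate Q = daily volume / 24 h = 4152 / 24 = 173 m^3/h

173 m^3/h


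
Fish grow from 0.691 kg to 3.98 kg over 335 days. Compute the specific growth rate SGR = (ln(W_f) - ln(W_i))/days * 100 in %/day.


ln(W_f) = ln(3.98) = 1.3812818
ln(W_i) = ln(0.691) = -0.36961546
ln(W_f) - ln(W_i) = 1.3812818 - -0.36961546 = 1.7508973
SGR = 1.7508973 / 335 * 100 = 0.522656 %/day

0.522656 %/day


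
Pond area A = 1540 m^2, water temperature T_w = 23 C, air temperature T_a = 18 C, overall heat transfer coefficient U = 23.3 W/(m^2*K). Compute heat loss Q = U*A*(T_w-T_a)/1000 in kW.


Temperature difference dT = 23 - 18 = 5 K
Heat loss (W) = U * A * dT = 23.3 * 1540 * 5 = 179410 W
Convert to kW: 179410 / 1000 = 179.41 kW

179.41 kW


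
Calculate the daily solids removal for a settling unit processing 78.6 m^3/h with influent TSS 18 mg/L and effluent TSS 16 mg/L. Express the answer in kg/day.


Concentration drop: TSS_in - TSS_out = 18 - 16 = 2 mg/L
Hourly solids removed = Q * dTSS = 78.6 m^3/h * 2 mg/L = 157.2 g/h  (m^3/h * mg/L = g/h)
Daily solids removed = 157.2 * 24 = 3772.8 g/day
Convert g to kg: 3772.8 / 1000 = 3.7728 kg/day

3.7728 kg/day


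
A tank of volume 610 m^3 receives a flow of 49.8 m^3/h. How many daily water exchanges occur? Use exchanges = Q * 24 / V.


Daily flow volume = 49.8 m^3/h * 24 h = 1195.2 m^3/day
Exchanges = daily flow / tank volume = 1195.2 / 610 = 1.95934 exchanges/day

1.95934 exchanges/day


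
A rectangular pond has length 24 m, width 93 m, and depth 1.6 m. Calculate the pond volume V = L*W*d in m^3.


Base area = L * W = 24 * 93 = 2232 m^2
Volume = area * depth = 2232 * 1.6 = 3571.2 m^3

3571.2 m^3


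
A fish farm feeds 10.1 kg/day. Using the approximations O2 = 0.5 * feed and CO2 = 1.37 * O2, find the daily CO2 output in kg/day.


O2 = 10.1 * 0.5 = 5.05
CO2 = 5.05 * 1.37 = 6.9185

6.9185 kg/day


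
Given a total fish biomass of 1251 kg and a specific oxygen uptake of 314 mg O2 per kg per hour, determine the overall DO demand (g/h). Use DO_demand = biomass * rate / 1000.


Total O2 consumption (mg/h) = 1251 kg * 314 mg/(kg*h) = 392814 mg/h
Convert to g/h: 392814 / 1000 = 392.814 g/h

392.814 g/h


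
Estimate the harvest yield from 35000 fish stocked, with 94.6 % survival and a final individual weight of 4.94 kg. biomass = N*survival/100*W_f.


Survivors = 35000 * 94.6/100 = 33110 fish
Harvest biomass = survivors * W_f = 33110 * 4.94 = 163563.4 kg

163563.4 kg


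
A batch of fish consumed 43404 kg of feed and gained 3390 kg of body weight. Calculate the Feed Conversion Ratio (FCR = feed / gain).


FCR = feed consumed / weight gained
FCR = 43404 kg / 3390 kg = 12.8035

12.8035


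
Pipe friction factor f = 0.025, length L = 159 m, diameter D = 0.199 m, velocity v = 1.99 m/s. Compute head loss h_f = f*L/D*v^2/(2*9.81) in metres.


v^2 = 1.99^2 = 3.9601 m^2/s^2
L/D = 159/0.199 = 798.99497
h_f = f*(L/D)*v^2/(2g) = 0.025 * 798.99497 * 3.9601 / 19.62 = 4.03173 m

4.03173 m


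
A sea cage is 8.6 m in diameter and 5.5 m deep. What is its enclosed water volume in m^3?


r = d/2 = 8.6/2 = 4.3 m
Base area = pi*r^2 = pi*4.3^2 = 58.088048 m^2
Volume = 58.088048 * 5.5 = 319.484 m^3

319.484 m^3


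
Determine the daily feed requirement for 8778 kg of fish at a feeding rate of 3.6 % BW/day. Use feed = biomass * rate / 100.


Feeding rate fraction = 3.6% / 100 = 0.036
Daily feed = 8778 kg * 0.036 = 316.008 kg/day

316.008 kg/day


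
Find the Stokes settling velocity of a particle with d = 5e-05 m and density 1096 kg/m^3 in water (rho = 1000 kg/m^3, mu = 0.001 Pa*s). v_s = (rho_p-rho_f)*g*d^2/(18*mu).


Density difference: rho_p - rho_f = 1096 - 1000 = 96 kg/m^3
d^2 = (5e-05)^2 = 2.5e-09 m^2
Numerator = (rho_p - rho_f) * g * d^2 = 96 * 9.81 * 2.5e-09 = 2.3544e-06
Denominator = 18 * mu = 18 * 0.001 = 0.018
v_s = 2.3544e-06 / 0.018 = 1.308e-04 m/s
Check: Re = rho_f * v_s * d / mu = 1000 * 1.308e-04 * 5e-05 / 0.001 = 0.00654 < 1, so Stokes' law applies.

1.308e-04 m/s


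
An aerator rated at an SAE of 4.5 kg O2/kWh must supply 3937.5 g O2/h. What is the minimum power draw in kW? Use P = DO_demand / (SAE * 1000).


SAE in g O2/kWh = 4.5 * 1000 = 4500 g/kWh
P = DO_demand / SAE_g = 3937.5 / 4500 = 0.875 kW

0.875 kW


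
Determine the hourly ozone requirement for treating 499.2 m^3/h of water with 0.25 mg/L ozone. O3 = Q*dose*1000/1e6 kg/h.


O3 demand (mg/h) = Q * dose * 1000 = 499.2 * 0.25 * 1000 = 124800 mg/h
Convert mg to kg: 124800 / 1e6 = 0.1248 kg/h

0.1248 kg/h


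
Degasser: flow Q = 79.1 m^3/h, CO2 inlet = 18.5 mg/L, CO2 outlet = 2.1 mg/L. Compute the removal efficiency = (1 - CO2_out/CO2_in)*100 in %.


CO2_out / CO2_in = 2.1 / 18.5 = 0.11351351
Fraction remaining = 0.11351351
efficiency = (1 - 0.11351351) * 100 = 88.6486 %

88.6486 %


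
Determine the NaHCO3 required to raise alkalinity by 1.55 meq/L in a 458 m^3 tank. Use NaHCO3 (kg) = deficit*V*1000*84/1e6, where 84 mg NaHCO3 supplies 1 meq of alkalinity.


Tank volume in L = 458 m^3 * 1000 = 458000 L
Total meq required = 1.55 meq/L * 458000 L = 709900 meq
NaHCO3 mass = 709900 meq * 84 mg/meq / 1e6 = 59.6316 kg

59.6316 kg


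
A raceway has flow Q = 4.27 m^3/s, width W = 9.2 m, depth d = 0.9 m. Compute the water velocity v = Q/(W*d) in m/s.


Cross-sectional area = W * d = 9.2 * 0.9 = 8.28 m^2
Velocity = Q / A = 4.27 / 8.28 = 0.5157 m/s

0.5157 m/s


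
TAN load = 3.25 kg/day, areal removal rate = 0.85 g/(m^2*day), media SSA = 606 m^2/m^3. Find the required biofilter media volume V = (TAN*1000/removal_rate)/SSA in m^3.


A = 3.25*1000 / 0.85 = 3823.5294 m^2
V = 3823.5294 / 606 = 6.30945

6.30945 m^3


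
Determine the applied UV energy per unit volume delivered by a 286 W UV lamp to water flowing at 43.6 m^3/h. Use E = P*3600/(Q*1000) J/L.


Energy delivered per hour = 286 W * 3600 s = 1029600 J/h
Volume treated per hour = 43.6 m^3/h * 1000 = 43600 L/h
dose = 1029600 / 43600 = 23.6147 J/L

23.6147 J/L


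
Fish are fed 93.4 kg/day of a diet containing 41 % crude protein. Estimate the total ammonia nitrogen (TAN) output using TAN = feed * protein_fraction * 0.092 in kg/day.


Protein in feed = 93.4 * 41/100 = 38.294 kg/day
TAN = protein * 0.092 = 38.294 * 0.092 = 3.523048 kg/day

3.523048 kg/day


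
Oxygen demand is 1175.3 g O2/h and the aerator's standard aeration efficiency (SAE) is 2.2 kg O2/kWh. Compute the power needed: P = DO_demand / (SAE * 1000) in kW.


SAE in g O2/kWh = 2.2 * 1000 = 2200 g/kWh
P = DO_demand / SAE_g = 1175.3 / 2200 = 0.534227 kW

0.534227 kW


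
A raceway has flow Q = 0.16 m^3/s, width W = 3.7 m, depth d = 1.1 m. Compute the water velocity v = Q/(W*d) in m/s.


Cross-sectional area = W * d = 3.7 * 1.1 = 4.07 m^2
Velocity = Q / A = 0.16 / 4.07 = 0.039312 m/s

0.039312 m/s


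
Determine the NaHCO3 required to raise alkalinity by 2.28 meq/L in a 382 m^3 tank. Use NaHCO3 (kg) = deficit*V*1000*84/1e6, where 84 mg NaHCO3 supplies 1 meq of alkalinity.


Tank volume in L = 382 m^3 * 1000 = 382000 L
Total meq required = 2.28 meq/L * 382000 L = 870960 meq
NaHCO3 mass = 870960 meq * 84 mg/meq / 1e6 = 73.1606 kg

73.1606 kg


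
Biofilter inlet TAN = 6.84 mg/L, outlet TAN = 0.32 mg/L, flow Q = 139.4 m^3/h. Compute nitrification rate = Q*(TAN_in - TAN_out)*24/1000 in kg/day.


Concentration drop: TAN_in - TAN_out = 6.84 - 0.32 = 6.52 mg/L
Hourly TAN removed = Q * dTAN = 139.4 m^3/h * 6.52 mg/L = 908.888 g/h  (m^3/h * mg/L = g/h)
Daily TAN removed = 908.888 * 24 = 21813.312 g/day
Convert to kg/day: 21813.312 / 1000 = 21.813312 kg/day

21.813312 kg/day


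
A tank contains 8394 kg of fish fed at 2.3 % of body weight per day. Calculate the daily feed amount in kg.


Feeding rate fraction = 2.3% / 100 = 0.023
Daily feed = 8394 kg * 0.023 = 193.062 kg/day

193.062 kg/day


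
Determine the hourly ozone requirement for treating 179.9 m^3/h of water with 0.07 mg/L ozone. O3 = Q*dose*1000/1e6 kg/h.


O3 demand (mg/h) = Q * dose * 1000 = 179.9 * 0.07 * 1000 = 12593 mg/h
Convert mg to kg: 12593 / 1e6 = 0.012593 kg/h

0.012593 kg/h


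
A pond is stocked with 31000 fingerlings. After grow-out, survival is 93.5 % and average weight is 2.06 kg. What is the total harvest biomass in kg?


Survivors = 31000 * 93.5/100 = 28985 fish
Harvest biomass = survivors * W_f = 28985 * 2.06 = 59709.1 kg

59709.1 kg


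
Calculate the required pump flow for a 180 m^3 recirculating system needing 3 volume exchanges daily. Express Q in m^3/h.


Daily recirculation volume = 180 m^3 * 3 = 540 m^3/day
Flow rate Q = daily volume / 24 h = 540 / 24 = 22.5 m^3/h

22.5 m^3/h


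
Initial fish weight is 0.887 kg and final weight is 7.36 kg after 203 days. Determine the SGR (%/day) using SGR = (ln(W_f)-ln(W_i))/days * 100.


ln(W_f) = ln(7.36) = 1.9960599
ln(W_i) = ln(0.887) = -0.1199103
ln(W_f) - ln(W_i) = 1.9960599 - -0.1199103 = 2.1159702
SGR = 2.1159702 / 203 * 100 = 1.04235 %/day

1.04235 %/day


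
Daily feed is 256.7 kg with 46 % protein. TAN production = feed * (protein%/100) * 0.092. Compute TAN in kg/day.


Protein in feed = 256.7 * 46/100 = 118.082 kg/day
TAN = protein * 0.092 = 118.082 * 0.092 = 10.863544 kg/day

10.863544 kg/day


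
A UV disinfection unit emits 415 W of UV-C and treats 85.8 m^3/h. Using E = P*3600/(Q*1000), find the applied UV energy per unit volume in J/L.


Energy delivered per hour = 415 W * 3600 s = 1494000 J/h
Volume treated per hour = 85.8 m^3/h * 1000 = 85800 L/h
dose = 1494000 / 85800 = 17.4126 J/L

17.4126 J/L


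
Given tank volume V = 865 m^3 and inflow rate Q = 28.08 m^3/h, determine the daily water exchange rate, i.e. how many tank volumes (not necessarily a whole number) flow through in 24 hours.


Daily flow volume = 28.08 m^3/h * 24 h = 673.92 m^3/day
Exchanges = daily flow / tank volume = 673.92 / 865 = 0.779098 exchanges/day

0.779098 exchanges/day


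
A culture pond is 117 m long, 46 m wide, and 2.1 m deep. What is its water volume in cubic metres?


Base area = L * W = 117 * 46 = 5382 m^2
Volume = area * depth = 5382 * 2.1 = 11302.2 m^3

11302.2 m^3


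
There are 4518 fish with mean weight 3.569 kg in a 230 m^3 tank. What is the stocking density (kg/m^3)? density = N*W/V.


Total biomass = 4518 fish * 3.569 kg = 16124.742 kg
Density = total biomass / volume = 16124.742 / 230 = 70.1076 kg/m^3

70.1076 kg/m^3


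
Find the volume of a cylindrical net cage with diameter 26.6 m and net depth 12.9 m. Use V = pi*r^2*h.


r = d/2 = 26.6/2 = 13.3 m
Base area = pi*r^2 = pi*13.3^2 = 555.71632 m^2
Volume = 555.71632 * 12.9 = 7168.74 m^3

7168.74 m^3


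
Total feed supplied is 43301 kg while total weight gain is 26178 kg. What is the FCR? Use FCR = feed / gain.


FCR = feed consumed / weight gained
FCR = 43301 kg / 26178 kg = 1.6541

1.6541


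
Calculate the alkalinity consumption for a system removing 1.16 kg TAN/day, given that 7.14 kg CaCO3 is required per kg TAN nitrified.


Alkalinity factor: 7.14 kg CaCO3 consumed per kg TAN nitrified
alk = 1.16 kg TAN * 7.14 = 8.2824 kg CaCO3/day

8.2824 kg CaCO3/day


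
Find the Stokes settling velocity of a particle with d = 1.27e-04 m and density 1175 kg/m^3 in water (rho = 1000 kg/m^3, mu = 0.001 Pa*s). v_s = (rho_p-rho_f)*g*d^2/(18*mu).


Density difference: rho_p - rho_f = 1175 - 1000 = 175 kg/m^3
d^2 = (1.27e-04)^2 = 1.6129e-08 m^2
Numerator = (rho_p - rho_f) * g * d^2 = 175 * 9.81 * 1.6129e-08 = 2.7689461e-05
Denominator = 18 * mu = 18 * 0.001 = 0.018
v_s = 2.7689461e-05 / 0.018 = 0.0015383 m/s
Check: Re = rho_f * v_s * d / mu = 1000 * 0.0015383 * 1.27e-04 / 0.001 = 0.195 < 1, so Stokes' law applies.

0.0015383 m/s


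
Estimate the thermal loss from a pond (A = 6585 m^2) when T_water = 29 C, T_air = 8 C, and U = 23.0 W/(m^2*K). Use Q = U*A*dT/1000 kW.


Temperature difference dT = 29 - 8 = 21 K
Heat loss (W) = U * A * dT = 23.0 * 6585 * 21 = 3180555 W
Convert to kW: 3180555 / 1000 = 3180.555 kW

3180.555 kW


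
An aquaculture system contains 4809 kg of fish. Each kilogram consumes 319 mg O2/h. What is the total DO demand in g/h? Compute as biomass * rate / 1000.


Total O2 consumption (mg/h) = 4809 kg * 319 mg/(kg*h) = 1534071 mg/h
Convert to g/h: 1534071 / 1000 = 1534.071 g/h

1534.071 g/h


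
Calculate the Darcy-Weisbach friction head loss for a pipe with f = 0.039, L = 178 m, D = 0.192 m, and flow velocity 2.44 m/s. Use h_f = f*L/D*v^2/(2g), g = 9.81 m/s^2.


v^2 = 2.44^2 = 5.9536 m^2/s^2
L/D = 178/0.192 = 927.08333
h_f = f*(L/D)*v^2/(2g) = 0.039 * 927.08333 * 5.9536 / 19.62 = 10.9715 m

10.9715 m


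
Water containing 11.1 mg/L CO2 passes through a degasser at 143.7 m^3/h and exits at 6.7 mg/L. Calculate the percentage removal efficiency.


CO2_out / CO2_in = 6.7 / 11.1 = 0.6036036
Fraction remaining = 0.6036036
efficiency = (1 - 0.6036036) * 100 = 39.6396 %

39.6396 %


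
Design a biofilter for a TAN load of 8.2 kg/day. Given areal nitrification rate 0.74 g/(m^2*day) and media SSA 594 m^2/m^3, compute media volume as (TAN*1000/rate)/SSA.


A = 8.2*1000 / 0.74 = 11081.081 m^2
V = 11081.081 / 594 = 18.655

18.655 m^3


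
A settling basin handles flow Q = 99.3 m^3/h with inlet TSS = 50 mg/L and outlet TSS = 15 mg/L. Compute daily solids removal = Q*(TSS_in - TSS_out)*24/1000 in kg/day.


Concentration drop: TSS_in - TSS_out = 50 - 15 = 35 mg/L
Hourly solids removed = Q * dTSS = 99.3 m^3/h * 35 mg/L = 3475.5 g/h  (m^3/h * mg/L = g/h)
Daily solids removed = 3475.5 * 24 = 83412 g/day
Convert g to kg: 83412 / 1000 = 83.412 kg/day

83.412 kg/day


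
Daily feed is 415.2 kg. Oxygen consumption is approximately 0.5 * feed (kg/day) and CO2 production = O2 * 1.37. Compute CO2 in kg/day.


O2 = 415.2 * 0.5 = 207.6
CO2 = 207.6 * 1.37 = 284.412

284.412 kg/day


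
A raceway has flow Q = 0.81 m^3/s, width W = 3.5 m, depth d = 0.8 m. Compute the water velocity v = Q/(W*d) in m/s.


Cross-sectional area = W * d = 3.5 * 0.8 = 2.8 m^2
Velocity = Q / A = 0.81 / 2.8 = 0.289286 m/s

0.289286 m/s


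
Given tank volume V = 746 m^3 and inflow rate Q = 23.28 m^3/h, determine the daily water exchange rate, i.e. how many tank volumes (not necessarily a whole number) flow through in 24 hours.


Daily flow volume = 23.28 m^3/h * 24 h = 558.72 m^3/day
Exchanges = daily flow / tank volume = 558.72 / 746 = 0.748954 exchanges/day

0.748954 exchanges/day


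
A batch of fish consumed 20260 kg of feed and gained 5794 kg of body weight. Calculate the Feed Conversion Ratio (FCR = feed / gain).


FCR = feed consumed / weight gained
FCR = 20260 kg / 5794 kg = 3.49672

3.49672


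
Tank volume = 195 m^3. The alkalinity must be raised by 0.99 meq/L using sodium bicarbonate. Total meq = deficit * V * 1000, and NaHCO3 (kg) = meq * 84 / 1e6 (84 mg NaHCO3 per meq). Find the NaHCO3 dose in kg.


Tank volume in L = 195 m^3 * 1000 = 195000 L
Total meq required = 0.99 meq/L * 195000 L = 193050 meq
NaHCO3 mass = 193050 meq * 84 mg/meq / 1e6 = 16.2162 kg

16.2162 kg


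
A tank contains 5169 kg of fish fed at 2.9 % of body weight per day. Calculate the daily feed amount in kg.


Feeding rate fraction = 2.9% / 100 = 0.029
Daily feed = 5169 kg * 0.029 = 149.901 kg/day

149.901 kg/day


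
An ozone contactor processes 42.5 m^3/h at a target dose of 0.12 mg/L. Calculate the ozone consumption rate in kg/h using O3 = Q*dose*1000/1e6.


O3 demand (mg/h) = Q * dose * 1000 = 42.5 * 0.12 * 1000 = 5100 mg/h
Convert mg to kg: 5100 / 1e6 = 0.0051 kg/h

0.0051 kg/h


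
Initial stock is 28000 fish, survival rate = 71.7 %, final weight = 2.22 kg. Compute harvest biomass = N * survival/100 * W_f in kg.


Survivors = 28000 * 71.7/100 = 20076 fish
Harvest biomass = survivors * W_f = 20076 * 2.22 = 44568.72 kg

44568.72 kg


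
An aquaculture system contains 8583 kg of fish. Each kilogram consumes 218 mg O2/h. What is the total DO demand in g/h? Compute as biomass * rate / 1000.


Total O2 consumption (mg/h) = 8583 kg * 218 mg/(kg*h) = 1871094 mg/h
Convert to g/h: 1871094 / 1000 = 1871.094 g/h

1871.094 g/h


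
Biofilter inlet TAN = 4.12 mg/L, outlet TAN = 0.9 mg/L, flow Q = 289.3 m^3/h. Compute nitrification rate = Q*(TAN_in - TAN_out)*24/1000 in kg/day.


Concentration drop: TAN_in - TAN_out = 4.12 - 0.9 = 3.22 mg/L
Hourly TAN removed = Q * dTAN = 289.3 m^3/h * 3.22 mg/L = 931.546 g/h  (m^3/h * mg/L = g/h)
Daily TAN removed = 931.546 * 24 = 22357.104 g/day
Convert to kg/day: 22357.104 / 1000 = 22.357104 kg/day

22.357104 kg/day


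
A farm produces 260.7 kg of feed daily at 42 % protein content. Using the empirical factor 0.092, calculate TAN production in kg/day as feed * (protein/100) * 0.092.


Protein in feed = 260.7 * 42/100 = 109.494 kg/day
TAN = protein * 0.092 = 109.494 * 0.092 = 10.073448 kg/day

10.073448 kg/day


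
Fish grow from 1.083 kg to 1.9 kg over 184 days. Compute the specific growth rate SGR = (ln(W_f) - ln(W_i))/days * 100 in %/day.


ln(W_f) = ln(1.9) = 0.64185389
ln(W_i) = ln(1.083) = 0.079734968
ln(W_f) - ln(W_i) = 0.64185389 - 0.079734968 = 0.56211892
SGR = 0.56211892 / 184 * 100 = 0.305499 %/day

0.305499 %/day


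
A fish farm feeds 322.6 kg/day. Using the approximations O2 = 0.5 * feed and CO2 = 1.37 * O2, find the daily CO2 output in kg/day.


O2 = 322.6 * 0.5 = 161.3
CO2 = 161.3 * 1.37 = 220.981

220.981 kg/day


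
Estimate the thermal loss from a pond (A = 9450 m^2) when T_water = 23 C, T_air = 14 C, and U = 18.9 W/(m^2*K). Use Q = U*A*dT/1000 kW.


Temperature difference dT = 23 - 14 = 9 K
Heat loss (W) = U * A * dT = 18.9 * 9450 * 9 = 1607445 W
Convert to kW: 1607445 / 1000 = 1607.445 kW

1607.445 kW


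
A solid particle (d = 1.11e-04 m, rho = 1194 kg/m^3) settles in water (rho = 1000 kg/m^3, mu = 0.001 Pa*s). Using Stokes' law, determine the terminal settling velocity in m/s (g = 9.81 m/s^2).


Density difference: rho_p - rho_f = 1194 - 1000 = 194 kg/m^3
d^2 = (1.11e-04)^2 = 1.2321e-08 m^2
Numerator = (rho_p - rho_f) * g * d^2 = 194 * 9.81 * 1.2321e-08 = 2.3448588e-05
Denominator = 18 * mu = 18 * 0.001 = 0.018
v_s = 2.3448588e-05 / 0.018 = 0.0013027 m/s
Check: Re = rho_f * v_s * d / mu = 1000 * 0.0013027 * 1.11e-04 / 0.001 = 0.145 < 1, so Stokes' law applies.

0.0013027 m/s


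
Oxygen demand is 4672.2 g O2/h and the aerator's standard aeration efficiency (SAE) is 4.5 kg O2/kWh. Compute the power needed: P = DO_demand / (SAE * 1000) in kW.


SAE in g O2/kWh = 4.5 * 1000 = 4500 g/kWh
P = DO_demand / SAE_g = 4672.2 / 4500 = 1.03827 kW

1.03827 kW


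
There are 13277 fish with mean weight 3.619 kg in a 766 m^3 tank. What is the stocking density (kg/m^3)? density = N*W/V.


Total biomass = 13277 fish * 3.619 kg = 48049.463 kg
Density = total biomass / volume = 48049.463 / 766 = 62.7278 kg/m^3

62.7278 kg/m^3


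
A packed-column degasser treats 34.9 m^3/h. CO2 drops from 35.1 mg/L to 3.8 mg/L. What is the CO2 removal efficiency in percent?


CO2_out / CO2_in = 3.8 / 35.1 = 0.10826211
Fraction remaining = 0.10826211
efficiency = (1 - 0.10826211) * 100 = 89.1738 %

89.1738 %


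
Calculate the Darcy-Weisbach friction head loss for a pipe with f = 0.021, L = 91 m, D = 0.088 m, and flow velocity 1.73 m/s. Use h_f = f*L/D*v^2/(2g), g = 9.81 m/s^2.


v^2 = 1.73^2 = 2.9929 m^2/s^2
L/D = 91/0.088 = 1034.0909
h_f = f*(L/D)*v^2/(2g) = 0.021 * 1034.0909 * 2.9929 / 19.62 = 3.31262 m

3.31262 m


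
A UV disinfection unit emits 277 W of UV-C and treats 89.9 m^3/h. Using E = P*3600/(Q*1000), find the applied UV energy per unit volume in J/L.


Energy delivered per hour = 277 W * 3600 s = 997200 J/h
Volume treated per hour = 89.9 m^3/h * 1000 = 89900 L/h
dose = 997200 / 89900 = 11.0923 J/L

11.0923 J/L


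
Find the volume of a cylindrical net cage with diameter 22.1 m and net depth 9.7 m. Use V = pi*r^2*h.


r = d/2 = 22.1/2 = 11.05 m
Base area = pi*r^2 = pi*11.05^2 = 383.59632 m^2
Volume = 383.59632 * 9.7 = 3720.88 m^3

3720.88 m^3


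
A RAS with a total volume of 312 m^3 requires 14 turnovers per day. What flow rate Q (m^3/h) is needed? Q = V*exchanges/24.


Daily recirculation volume = 312 m^3 * 14 = 4368 m^3/day
Flow rate Q = daily volume / 24 h = 4368 / 24 = 182 m^3/h

182 m^3/h


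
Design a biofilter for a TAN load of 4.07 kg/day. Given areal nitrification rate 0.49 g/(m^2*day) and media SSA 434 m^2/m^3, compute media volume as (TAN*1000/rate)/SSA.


A = 4.07*1000 / 0.49 = 8306.1224 m^2
V = 8306.1224 / 434 = 19.1385

19.1385 m^3


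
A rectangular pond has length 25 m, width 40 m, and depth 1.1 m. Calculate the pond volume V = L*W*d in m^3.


Base area = L * W = 25 * 40 = 1000 m^2
Volume = area * depth = 1000 * 1.1 = 1100 m^3

1100 m^3


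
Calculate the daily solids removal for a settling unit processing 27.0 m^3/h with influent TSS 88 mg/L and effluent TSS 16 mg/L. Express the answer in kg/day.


Concentration drop: TSS_in - TSS_out = 88 - 16 = 72 mg/L
Hourly solids removed = Q * dTSS = 27.0 m^3/h * 72 mg/L = 1944 g/h  (m^3/h * mg/L = g/h)
Daily solids removed = 1944 * 24 = 46656 g/day
Convert g to kg: 46656 / 1000 = 46.656 kg/day

46.656 kg/day


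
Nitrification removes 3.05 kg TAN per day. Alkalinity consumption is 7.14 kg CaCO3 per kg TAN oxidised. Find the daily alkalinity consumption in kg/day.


Alkalinity factor: 7.14 kg CaCO3 consumed per kg TAN nitrified
alk = 3.05 kg TAN * 7.14 = 21.777 kg CaCO3/day

21.777 kg CaCO3/day


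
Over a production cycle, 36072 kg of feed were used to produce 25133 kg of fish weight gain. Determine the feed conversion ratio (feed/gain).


FCR = feed consumed / weight gained
FCR = 36072 kg / 25133 kg = 1.43524

1.43524


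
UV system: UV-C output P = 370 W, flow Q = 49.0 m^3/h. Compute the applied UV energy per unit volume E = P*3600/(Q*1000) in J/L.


Energy delivered per hour = 370 W * 3600 s = 1332000 J/h
Volume treated per hour = 49.0 m^3/h * 1000 = 49000 L/h
dose = 1332000 / 49000 = 27.1837 J/L

27.1837 J/L


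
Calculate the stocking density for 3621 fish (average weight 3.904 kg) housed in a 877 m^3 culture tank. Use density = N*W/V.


Total biomass = 3621 fish * 3.904 kg = 14136.384 kg
Density = total biomass / volume = 14136.384 / 877 = 16.119 kg/m^3

16.119 kg/m^3


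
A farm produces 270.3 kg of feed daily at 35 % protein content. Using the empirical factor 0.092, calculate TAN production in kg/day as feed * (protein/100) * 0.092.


Protein in feed = 270.3 * 35/100 = 94.605 kg/day
TAN = protein * 0.092 = 94.605 * 0.092 = 8.70366 kg/day

8.70366 kg/day


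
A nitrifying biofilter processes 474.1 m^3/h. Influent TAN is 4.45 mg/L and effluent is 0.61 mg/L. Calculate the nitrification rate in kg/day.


Concentration drop: TAN_in - TAN_out = 4.45 - 0.61 = 3.84 mg/L
Hourly TAN removed = Q * dTAN = 474.1 m^3/h * 3.84 mg/L = 1820.544 g/h  (m^3/h * mg/L = g/h)
Daily TAN removed = 1820.544 * 24 = 43693.056 g/day
Convert to kg/day: 43693.056 / 1000 = 43.693056 kg/day

43.693056 kg/day


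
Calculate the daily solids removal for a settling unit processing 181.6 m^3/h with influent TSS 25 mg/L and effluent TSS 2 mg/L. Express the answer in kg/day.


Concentration drop: TSS_in - TSS_out = 25 - 2 = 23 mg/L
Hourly solids removed = Q * dTSS = 181.6 m^3/h * 23 mg/L = 4176.8 g/h  (m^3/h * mg/L = g/h)
Daily solids removed = 4176.8 * 24 = 100243.2 g/day
Convert g to kg: 100243.2 / 1000 = 100.2432 kg/day

100.2432 kg/day


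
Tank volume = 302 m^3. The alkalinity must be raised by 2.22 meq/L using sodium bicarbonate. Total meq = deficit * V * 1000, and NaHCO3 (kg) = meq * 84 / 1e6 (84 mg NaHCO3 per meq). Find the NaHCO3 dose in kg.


Tank volume in L = 302 m^3 * 1000 = 302000 L
Total meq required = 2.22 meq/L * 302000 L = 670440 meq
NaHCO3 mass = 670440 meq * 84 mg/meq / 1e6 = 56.317 kg

56.317 kg


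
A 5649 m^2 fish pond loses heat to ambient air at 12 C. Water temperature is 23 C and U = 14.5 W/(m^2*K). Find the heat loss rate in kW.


Temperature difference dT = 23 - 12 = 11 K
Heat loss (W) = U * A * dT = 14.5 * 5649 * 11 = 901015.5 W
Convert to kW: 901015.5 / 1000 = 901.0155 kW

901.0155 kW


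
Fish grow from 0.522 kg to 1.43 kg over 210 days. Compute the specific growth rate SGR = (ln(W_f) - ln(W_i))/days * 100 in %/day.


ln(W_f) = ln(1.43) = 0.35767444
ln(W_i) = ln(0.522) = -0.65008769
ln(W_f) - ln(W_i) = 0.35767444 - -0.65008769 = 1.0077621
SGR = 1.0077621 / 210 * 100 = 0.479887 %/day

0.479887 %/day


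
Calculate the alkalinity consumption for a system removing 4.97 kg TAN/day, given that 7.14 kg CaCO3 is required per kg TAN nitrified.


Alkalinity factor: 7.14 kg CaCO3 consumed per kg TAN nitrified
alk = 4.97 kg TAN * 7.14 = 35.4858 kg CaCO3/day

35.4858 kg CaCO3/day


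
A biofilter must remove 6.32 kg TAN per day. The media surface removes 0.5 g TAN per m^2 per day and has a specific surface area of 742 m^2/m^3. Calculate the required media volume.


A = 6.32*1000 / 0.5 = 12640 m^2
V = 12640 / 742 = 17.035

17.035 m^3


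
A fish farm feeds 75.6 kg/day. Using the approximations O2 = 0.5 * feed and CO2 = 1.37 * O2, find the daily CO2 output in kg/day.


O2 = 75.6 * 0.5 = 37.8
CO2 = 37.8 * 1.37 = 51.786

51.786 kg/day


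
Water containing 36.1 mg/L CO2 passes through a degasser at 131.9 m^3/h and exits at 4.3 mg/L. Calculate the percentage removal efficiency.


CO2_out / CO2_in = 4.3 / 36.1 = 0.11911357
Fraction remaining = 0.11911357
efficiency = (1 - 0.11911357) * 100 = 88.0886 %

88.0886 %


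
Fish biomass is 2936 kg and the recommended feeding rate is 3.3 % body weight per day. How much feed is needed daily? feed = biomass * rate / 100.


Feeding rate fraction = 3.3% / 100 = 0.033
Daily feed = 2936 kg * 0.033 = 96.888 kg/day

96.888 kg/day


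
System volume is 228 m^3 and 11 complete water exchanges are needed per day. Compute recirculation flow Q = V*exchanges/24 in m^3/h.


Daily recirculation volume = 228 m^3 * 11 = 2508 m^3/day
Flow rate Q = daily volume / 24 h = 2508 / 24 = 104.5 m^3/h

104.5 m^3/h


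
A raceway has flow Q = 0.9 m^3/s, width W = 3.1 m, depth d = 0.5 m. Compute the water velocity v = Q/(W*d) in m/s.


Cross-sectional area = W * d = 3.1 * 0.5 = 1.55 m^2
Velocity = Q / A = 0.9 / 1.55 = 0.580645 m/s

0.580645 m/s


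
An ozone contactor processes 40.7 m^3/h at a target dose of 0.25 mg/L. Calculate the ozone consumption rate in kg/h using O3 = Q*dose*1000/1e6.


O3 demand (mg/h) = Q * dose * 1000 = 40.7 * 0.25 * 1000 = 10175 mg/h
Convert mg to kg: 10175 / 1e6 = 0.010175 kg/h

0.010175 kg/h


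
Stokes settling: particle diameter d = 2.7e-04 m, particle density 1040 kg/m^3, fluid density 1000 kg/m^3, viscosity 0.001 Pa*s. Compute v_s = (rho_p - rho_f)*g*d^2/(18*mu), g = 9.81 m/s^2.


Density difference: rho_p - rho_f = 1040 - 1000 = 40 kg/m^3
d^2 = (2.7e-04)^2 = 7.29e-08 m^2
Numerator = (rho_p - rho_f) * g * d^2 = 40 * 9.81 * 7.29e-08 = 2.860596e-05
Denominator = 18 * mu = 18 * 0.001 = 0.018
v_s = 2.860596e-05 / 0.018 = 0.00158922 m/s
Check: Re = rho_f * v_s * d / mu = 1000 * 0.00158922 * 2.7e-04 / 0.001 = 0.429 < 1, so Stokes' law applies.

0.00158922 m/s


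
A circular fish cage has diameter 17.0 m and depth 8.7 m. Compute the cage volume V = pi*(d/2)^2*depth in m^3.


r = d/2 = 17.0/2 = 8.5 m
Base area = pi*r^2 = pi*8.5^2 = 226.98007 m^2
Volume = 226.98007 * 8.7 = 1974.73 m^3

1974.73 m^3


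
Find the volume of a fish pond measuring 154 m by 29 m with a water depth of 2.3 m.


Base area = L * W = 154 * 29 = 4466 m^2
Volume = area * depth = 4466 * 2.3 = 10271.8 m^3

10271.8 m^3


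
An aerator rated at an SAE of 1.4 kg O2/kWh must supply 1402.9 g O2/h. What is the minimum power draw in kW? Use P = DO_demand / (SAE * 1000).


SAE in g O2/kWh = 1.4 * 1000 = 1400 g/kWh
P = DO_demand / SAE_g = 1402.9 / 1400 = 1.00207 kW

1.00207 kW


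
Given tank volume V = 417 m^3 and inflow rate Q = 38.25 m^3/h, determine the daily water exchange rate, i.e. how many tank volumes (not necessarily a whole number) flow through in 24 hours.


Daily flow volume = 38.25 m^3/h * 24 h = 918 m^3/day
Exchanges = daily flow / tank volume = 918 / 417 = 2.20144 exchanges/day

2.20144 exchanges/day


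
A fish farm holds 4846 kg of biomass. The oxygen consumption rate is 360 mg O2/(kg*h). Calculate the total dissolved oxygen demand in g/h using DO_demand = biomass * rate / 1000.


Total O2 consumption (mg/h) = 4846 kg * 360 mg/(kg*h) = 1744560 mg/h
Convert to g/h: 1744560 / 1000 = 1744.56 g/h

1744.56 g/h


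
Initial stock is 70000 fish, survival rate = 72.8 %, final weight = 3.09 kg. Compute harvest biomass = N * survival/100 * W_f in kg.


Survivors = 70000 * 72.8/100 = 50960 fish
Harvest biomass = survivors * W_f = 50960 * 3.09 = 157466.4 kg

157466.4 kg


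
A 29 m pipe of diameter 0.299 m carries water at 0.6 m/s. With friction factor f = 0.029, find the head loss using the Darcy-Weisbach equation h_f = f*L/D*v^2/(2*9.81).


v^2 = 0.6^2 = 0.36 m^2/s^2
L/D = 29/0.299 = 96.989967
h_f = f*(L/D)*v^2/(2g) = 0.029 * 96.989967 * 0.36 / 19.62 = 0.0516093 m

0.0516093 m


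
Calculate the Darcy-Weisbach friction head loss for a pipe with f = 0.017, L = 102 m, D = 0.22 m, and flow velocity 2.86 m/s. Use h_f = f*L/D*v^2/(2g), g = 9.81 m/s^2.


v^2 = 2.86^2 = 8.1796 m^2/s^2
L/D = 102/0.22 = 463.63636
h_f = f*(L/D)*v^2/(2g) = 0.017 * 463.63636 * 8.1796 / 19.62 = 3.28594 m

3.28594 m


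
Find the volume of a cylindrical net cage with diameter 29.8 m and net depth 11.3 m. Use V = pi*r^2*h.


r = d/2 = 29.8/2 = 14.9 m
Base area = pi*r^2 = pi*14.9^2 = 697.46499 m^2
Volume = 697.46499 * 11.3 = 7881.35 m^3

7881.35 m^3


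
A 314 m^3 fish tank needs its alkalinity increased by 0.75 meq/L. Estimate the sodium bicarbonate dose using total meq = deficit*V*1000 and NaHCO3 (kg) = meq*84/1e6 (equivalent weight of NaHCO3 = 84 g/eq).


Tank volume in L = 314 m^3 * 1000 = 314000 L
Total meq required = 0.75 meq/L * 314000 L = 235500 meq
NaHCO3 mass = 235500 meq * 84 mg/meq / 1e6 = 19.782 kg

19.782 kg


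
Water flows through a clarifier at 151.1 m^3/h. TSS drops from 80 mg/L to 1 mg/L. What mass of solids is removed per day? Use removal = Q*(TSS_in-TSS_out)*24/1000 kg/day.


Concentration drop: TSS_in - TSS_out = 80 - 1 = 79 mg/L
Hourly solids removed = Q * dTSS = 151.1 m^3/h * 79 mg/L = 11936.9 g/h  (m^3/h * mg/L = g/h)
Daily solids removed = 11936.9 * 24 = 286485.6 g/day
Convert g to kg: 286485.6 / 1000 = 286.4856 kg/day

286.4856 kg/day


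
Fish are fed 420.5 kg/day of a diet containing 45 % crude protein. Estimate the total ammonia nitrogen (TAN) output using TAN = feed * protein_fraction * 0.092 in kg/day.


Protein in feed = 420.5 * 45/100 = 189.225 kg/day
TAN = protein * 0.092 = 189.225 * 0.092 = 17.4087 kg/day

17.4087 kg/day


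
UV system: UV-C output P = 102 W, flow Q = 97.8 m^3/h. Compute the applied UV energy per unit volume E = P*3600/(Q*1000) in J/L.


Energy delivered per hour = 102 W * 3600 s = 367200 J/h
Volume treated per hour = 97.8 m^3/h * 1000 = 97800 L/h
dose = 367200 / 97800 = 3.7546 J/L

3.7546 J/L


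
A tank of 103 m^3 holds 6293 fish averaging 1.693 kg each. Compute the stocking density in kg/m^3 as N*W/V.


Total biomass = 6293 fish * 1.693 kg = 10654.049 kg
Density = total biomass / volume = 10654.049 / 103 = 103.437 kg/m^3

103.437 kg/m^3


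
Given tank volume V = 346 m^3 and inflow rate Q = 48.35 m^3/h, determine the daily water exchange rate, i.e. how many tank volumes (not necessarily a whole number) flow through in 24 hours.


Daily flow volume = 48.35 m^3/h * 24 h = 1160.4 m^3/day
Exchanges = daily flow / tank volume = 1160.4 / 346 = 3.35376 exchanges/day

3.35376 exchanges/day


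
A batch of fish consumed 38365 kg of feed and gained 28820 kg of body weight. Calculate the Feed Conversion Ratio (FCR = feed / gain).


FCR = feed consumed / weight gained
FCR = 38365 kg / 28820 kg = 1.33119

1.33119


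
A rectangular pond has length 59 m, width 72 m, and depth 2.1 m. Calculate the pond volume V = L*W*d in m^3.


Base area = L * W = 59 * 72 = 4248 m^2
Volume = area * depth = 4248 * 2.1 = 8920.8 m^3

8920.8 m^3


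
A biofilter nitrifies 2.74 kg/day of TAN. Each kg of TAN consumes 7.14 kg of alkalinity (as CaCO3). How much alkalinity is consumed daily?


Alkalinity factor: 7.14 kg CaCO3 consumed per kg TAN nitrified
alk = 2.74 kg TAN * 7.14 = 19.5636 kg CaCO3/day

19.5636 kg CaCO3/day


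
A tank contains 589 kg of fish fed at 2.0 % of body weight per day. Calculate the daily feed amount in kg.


Feeding rate fraction = 2.0% / 100 = 0.02
Daily feed = 589 kg * 0.02 = 11.78 kg/day

11.78 kg/day


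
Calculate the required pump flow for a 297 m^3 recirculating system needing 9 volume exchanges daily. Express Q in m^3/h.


Daily recirculation volume = 297 m^3 * 9 = 2673 m^3/day
Flow rate Q = daily volume / 24 h = 2673 / 24 = 111.375 m^3/h

111.375 m^3/h


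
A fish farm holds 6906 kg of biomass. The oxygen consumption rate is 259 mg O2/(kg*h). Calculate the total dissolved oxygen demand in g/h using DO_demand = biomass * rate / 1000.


Total O2 consumption (mg/h) = 6906 kg * 259 mg/(kg*h) = 1788654 mg/h
Convert to g/h: 1788654 / 1000 = 1788.654 g/h

1788.654 g/h


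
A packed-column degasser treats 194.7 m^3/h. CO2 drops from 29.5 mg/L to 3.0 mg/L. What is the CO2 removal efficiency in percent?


CO2_out / CO2_in = 3.0 / 29.5 = 0.10169492
Fraction remaining = 0.10169492
efficiency = (1 - 0.10169492) * 100 = 89.8305 %

89.8305 %


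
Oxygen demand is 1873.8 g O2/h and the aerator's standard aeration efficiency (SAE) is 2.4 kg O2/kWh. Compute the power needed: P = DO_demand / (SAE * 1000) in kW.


SAE in g O2/kWh = 2.4 * 1000 = 2400 g/kWh
P = DO_demand / SAE_g = 1873.8 / 2400 = 0.78075 kW

0.78075 kW


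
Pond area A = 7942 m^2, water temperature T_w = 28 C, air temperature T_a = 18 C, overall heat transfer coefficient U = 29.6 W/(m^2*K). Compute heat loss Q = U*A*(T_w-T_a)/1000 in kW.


Temperature difference dT = 28 - 18 = 10 K
Heat loss (W) = U * A * dT = 29.6 * 7942 * 10 = 2350832 W
Convert to kW: 2350832 / 1000 = 2350.832 kW

2350.832 kW


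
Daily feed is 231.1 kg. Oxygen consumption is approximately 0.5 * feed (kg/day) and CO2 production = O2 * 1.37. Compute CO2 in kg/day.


O2 = 231.1 * 0.5 = 115.55
CO2 = 115.55 * 1.37 = 158.3035

158.3035 kg/day


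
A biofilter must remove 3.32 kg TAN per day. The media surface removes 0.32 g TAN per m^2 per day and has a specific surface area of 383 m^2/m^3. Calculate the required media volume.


A = 3.32*1000 / 0.32 = 10375 m^2
V = 10375 / 383 = 27.0888

27.0888 m^3


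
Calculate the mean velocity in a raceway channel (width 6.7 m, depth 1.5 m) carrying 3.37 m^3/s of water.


Cross-sectional area = W * d = 6.7 * 1.5 = 10.05 m^2
Velocity = Q / A = 3.37 / 10.05 = 0.335323 m/s

0.335323 m/s


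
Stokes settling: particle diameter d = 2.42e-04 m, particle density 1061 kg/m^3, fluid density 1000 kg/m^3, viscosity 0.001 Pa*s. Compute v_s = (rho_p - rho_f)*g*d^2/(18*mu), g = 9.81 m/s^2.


Density difference: rho_p - rho_f = 1061 - 1000 = 61 kg/m^3
d^2 = (2.42e-04)^2 = 5.8564e-08 m^2
Numerator = (rho_p - rho_f) * g * d^2 = 61 * 9.81 * 5.8564e-08 = 3.5045283e-05
Denominator = 18 * mu = 18 * 0.001 = 0.018
v_s = 3.5045283e-05 / 0.018 = 0.00194696 m/s
Check: Re = rho_f * v_s * d / mu = 1000 * 0.00194696 * 2.42e-04 / 0.001 = 0.471 < 1, so Stokes' law applies.

0.00194696 m/s


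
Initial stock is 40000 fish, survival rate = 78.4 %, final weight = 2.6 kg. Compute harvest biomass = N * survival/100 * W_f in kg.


Survivors = 40000 * 78.4/100 = 31360 fish
Harvest biomass = survivors * W_f = 31360 * 2.6 = 81536 kg

81536 kg


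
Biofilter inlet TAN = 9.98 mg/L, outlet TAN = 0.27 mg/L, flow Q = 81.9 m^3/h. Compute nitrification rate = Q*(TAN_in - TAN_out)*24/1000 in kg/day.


Concentration drop: TAN_in - TAN_out = 9.98 - 0.27 = 9.71 mg/L
Hourly TAN removed = Q * dTAN = 81.9 m^3/h * 9.71 mg/L = 795.249 g/h  (m^3/h * mg/L = g/h)
Daily TAN removed = 795.249 * 24 = 19085.976 g/day
Convert to kg/day: 19085.976 / 1000 = 19.085976 kg/day

19.085976 kg/day
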